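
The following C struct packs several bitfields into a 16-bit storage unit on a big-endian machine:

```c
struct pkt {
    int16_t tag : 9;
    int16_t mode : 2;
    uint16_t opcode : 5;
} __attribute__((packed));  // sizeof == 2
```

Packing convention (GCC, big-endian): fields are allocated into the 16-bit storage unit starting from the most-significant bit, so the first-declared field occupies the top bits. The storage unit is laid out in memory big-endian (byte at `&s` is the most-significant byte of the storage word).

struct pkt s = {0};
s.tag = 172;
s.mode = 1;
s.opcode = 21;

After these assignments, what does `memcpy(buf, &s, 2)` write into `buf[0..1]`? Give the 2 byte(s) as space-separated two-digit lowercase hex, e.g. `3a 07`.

tag (9b) val=172 bits=0xac at bit 7: 0x5600
mode (2b) val=1 bits=0x1 at bit 5: 0x5620
opcode (5b) val=21 bits=0x15 at bit 0: 0x5635
word = 0x5635 → big-endian bytes:
  [0]=0x56  [1]=0x35

56 35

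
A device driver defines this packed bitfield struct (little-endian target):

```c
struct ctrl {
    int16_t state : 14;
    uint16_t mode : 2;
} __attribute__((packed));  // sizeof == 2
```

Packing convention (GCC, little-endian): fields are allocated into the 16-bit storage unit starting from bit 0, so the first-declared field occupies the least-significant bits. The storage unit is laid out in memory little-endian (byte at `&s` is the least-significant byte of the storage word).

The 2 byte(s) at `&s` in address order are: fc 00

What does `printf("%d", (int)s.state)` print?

[0]=0xfc [1]=0x00 (little-endian) → word 0x00fc
state:14 @ bit 0 → (0x00fc>>0)&0x3fff = 0xfc  ←
mode:2 @ bit 14 → (0x00fc>>14)&0x3 = 0x0
state signed 14b, MSB=0: value = 252

252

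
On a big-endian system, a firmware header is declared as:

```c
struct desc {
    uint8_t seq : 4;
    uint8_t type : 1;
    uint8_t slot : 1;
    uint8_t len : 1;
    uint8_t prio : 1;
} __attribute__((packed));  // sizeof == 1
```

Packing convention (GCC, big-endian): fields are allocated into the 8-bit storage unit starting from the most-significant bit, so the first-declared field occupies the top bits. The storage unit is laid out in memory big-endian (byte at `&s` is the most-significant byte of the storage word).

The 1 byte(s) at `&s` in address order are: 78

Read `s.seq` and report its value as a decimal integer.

[0]=0x78 (big-endian) → word 0x78
seq:4 @ bit 4 → (0x78>>4)&0xf = 0x7  ←
type:1 @ bit 3 → (0x78>>3)&0x1 = 0x1
slot:1 @ bit 2 → (0x78>>2)&0x1 = 0x0
len:1 @ bit 1 → (0x78>>1)&0x1 = 0x0
prio:1 @ bit 0 → (0x78>>0)&0x1 = 0x0

7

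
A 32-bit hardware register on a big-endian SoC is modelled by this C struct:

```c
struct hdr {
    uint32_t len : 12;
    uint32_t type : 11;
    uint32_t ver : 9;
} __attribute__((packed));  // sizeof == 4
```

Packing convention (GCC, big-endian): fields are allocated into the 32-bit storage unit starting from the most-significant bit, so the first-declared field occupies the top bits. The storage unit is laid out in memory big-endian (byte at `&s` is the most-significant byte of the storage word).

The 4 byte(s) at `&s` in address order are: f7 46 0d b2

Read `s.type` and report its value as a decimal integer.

[0]=0xf7 [1]=0x46 [2]=0x0d [3]=0xb2 (big-endian) → word 0xf7460db2
len [20+:12] = (word>>20) & 0xfff = 3956
type [9+:11] = (word>>9) & 0x7ff = 774  ←
ver [0+:9] = (word>>0) & 0x1ff = 434

774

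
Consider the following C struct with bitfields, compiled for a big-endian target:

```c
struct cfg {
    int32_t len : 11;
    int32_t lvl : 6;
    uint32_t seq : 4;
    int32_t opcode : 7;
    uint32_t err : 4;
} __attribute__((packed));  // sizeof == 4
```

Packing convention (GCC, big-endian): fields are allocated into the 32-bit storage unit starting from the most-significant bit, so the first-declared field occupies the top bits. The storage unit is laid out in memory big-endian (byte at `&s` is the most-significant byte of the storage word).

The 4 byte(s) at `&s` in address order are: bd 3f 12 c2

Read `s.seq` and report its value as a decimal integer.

2

[0]=0xbd [1]=0x3f [2]=0x12 [3]=0xc2 (big-endian) → word 0xbd3f12c2
len [21+:11] = (word>>21) & 0x7ff = 1513
lvl [15+:6] = (word>>15) & 0x3f = 62
seq [11+:4] = (word>>11) & 0xf = 2  ←
opcode [4+:7] = (word>>4) & 0x7f = 44
err [0+:4] = (word>>0) & 0xf = 2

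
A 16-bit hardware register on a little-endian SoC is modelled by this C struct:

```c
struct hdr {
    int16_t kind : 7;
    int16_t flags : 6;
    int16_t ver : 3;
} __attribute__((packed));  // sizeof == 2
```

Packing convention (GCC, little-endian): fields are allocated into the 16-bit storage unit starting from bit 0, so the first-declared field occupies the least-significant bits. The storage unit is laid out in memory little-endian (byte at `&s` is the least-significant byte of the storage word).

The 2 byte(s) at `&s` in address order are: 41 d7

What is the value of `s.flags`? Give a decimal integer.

-18

[0]=0x41 [1]=0xd7 (little-endian) → word 0xd741
kind [0+:7] = (word>>0) & 0x7f = 65
flags [7+:6] = (word>>7) & 0x3f = 46  ←
ver [13+:3] = (word>>13) & 0x7 = 6
flags signed 6b, MSB=1: 46 - 64 = -18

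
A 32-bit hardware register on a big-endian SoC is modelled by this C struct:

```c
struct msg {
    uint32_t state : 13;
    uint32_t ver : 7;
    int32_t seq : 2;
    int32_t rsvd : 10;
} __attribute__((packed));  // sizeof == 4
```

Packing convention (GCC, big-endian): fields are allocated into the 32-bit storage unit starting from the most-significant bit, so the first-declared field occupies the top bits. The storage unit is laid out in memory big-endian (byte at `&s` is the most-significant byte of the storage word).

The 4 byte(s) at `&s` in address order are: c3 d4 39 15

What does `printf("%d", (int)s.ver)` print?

67

[0]=0xc3 [1]=0xd4 [2]=0x39 [3]=0x15 (big-endian) → word 0xc3d43915
state:13 @ bit 19 → (0xc3d43915>>19)&0x1fff = 0x187a
ver:7 @ bit 12 → (0xc3d43915>>12)&0x7f = 0x43  ←
seq:2 @ bit 10 → (0xc3d43915>>10)&0x3 = 0x2
rsvd:10 @ bit 0 → (0xc3d43915>>0)&0x3ff = 0x115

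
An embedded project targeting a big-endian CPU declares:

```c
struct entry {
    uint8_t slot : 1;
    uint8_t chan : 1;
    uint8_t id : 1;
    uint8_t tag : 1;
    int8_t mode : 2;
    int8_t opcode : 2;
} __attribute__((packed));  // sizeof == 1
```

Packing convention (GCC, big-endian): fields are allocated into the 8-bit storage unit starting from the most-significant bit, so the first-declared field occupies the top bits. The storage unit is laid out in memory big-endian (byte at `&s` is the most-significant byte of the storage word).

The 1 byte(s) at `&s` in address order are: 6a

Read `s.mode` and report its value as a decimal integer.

[0]=0x6a (big-endian) → word 0x6a
slot [7+:1] = (word>>7) & 0x1 = 0
chan [6+:1] = (word>>6) & 0x1 = 1
id [5+:1] = (word>>5) & 0x1 = 1
tag [4+:1] = (word>>4) & 0x1 = 0
mode [2+:2] = (word>>2) & 0x3 = 2  ←
opcode [0+:2] = (word>>0) & 0x3 = 2
mode signed 2b, MSB=1: 2 - 4 = -2

-2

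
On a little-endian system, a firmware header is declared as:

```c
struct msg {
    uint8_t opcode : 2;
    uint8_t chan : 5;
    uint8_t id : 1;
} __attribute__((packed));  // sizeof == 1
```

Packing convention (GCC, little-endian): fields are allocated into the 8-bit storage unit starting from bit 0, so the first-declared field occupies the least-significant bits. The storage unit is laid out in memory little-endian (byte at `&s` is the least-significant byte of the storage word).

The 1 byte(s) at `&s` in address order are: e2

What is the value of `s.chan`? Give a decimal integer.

24

[0]=0xe2 (little-endian) → word 0xe2
opcode:2 @ bit 0 → (0xe2>>0)&0x3 = 0x2
chan:5 @ bit 2 → (0xe2>>2)&0x1f = 0x18  ←
id:1 @ bit 7 → (0xe2>>7)&0x1 = 0x1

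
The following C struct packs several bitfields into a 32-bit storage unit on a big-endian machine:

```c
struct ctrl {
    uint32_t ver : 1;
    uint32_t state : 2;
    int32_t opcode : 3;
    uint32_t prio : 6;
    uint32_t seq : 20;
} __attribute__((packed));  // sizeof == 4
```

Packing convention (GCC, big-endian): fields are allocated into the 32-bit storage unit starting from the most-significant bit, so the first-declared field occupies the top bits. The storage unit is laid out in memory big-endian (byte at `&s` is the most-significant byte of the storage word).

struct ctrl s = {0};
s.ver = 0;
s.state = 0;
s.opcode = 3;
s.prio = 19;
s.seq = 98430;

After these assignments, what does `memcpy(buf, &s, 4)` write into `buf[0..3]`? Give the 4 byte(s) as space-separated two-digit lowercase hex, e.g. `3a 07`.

ver (1b) val=0 bits=0x0 at bit 31: 0x00000000
state (2b) val=0 bits=0x0 at bit 29: 0x00000000
opcode (3b) val=3 bits=0x3 at bit 26: 0x0c000000
prio (6b) val=19 bits=0x13 at bit 20: 0x0d300000
seq (20b) val=98430 bits=0x1807e at bit 0: 0x0d31807e
word = 0x0d31807e → big-endian bytes:
  [0]=0x0d  [1]=0x31  [2]=0x80  [3]=0x7e

0d 31 80 7e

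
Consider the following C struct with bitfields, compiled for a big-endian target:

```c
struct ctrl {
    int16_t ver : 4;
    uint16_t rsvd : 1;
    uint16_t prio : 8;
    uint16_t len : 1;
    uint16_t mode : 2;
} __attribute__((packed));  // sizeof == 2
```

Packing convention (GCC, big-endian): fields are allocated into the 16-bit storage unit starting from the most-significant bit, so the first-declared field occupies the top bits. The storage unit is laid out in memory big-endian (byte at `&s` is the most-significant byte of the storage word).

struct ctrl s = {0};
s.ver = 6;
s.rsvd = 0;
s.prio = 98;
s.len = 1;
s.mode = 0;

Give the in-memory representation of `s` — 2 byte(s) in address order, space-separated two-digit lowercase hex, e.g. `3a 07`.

ver:4 = 6 → 0x6 << 12 → word 0x6000
rsvd:1 = 0 → 0x0 << 11 → word 0x6000
prio:8 = 98 → 0x62 << 3 → word 0x6310
len:1 = 1 → 0x1 << 2 → word 0x6314
mode:2 = 0 → 0x0 << 0 → word 0x6314
word = 0x6314 → big-endian bytes:
  [0]=0x63  [1]=0x14

63 14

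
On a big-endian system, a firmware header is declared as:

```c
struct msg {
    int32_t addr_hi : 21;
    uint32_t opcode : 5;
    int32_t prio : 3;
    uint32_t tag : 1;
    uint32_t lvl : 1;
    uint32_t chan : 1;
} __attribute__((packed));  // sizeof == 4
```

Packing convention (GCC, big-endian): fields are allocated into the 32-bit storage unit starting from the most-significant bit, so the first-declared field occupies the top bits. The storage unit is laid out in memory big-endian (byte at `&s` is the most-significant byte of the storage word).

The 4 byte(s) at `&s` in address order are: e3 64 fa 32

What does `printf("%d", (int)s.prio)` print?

[0]=0xe3 [1]=0x64 [2]=0xfa [3]=0x32 (big-endian) → word 0xe364fa32
addr_hi [11+:21] = (word>>11) & 0x1fffff = 1862815
opcode [6+:5] = (word>>6) & 0x1f = 8
prio [3+:3] = (word>>3) & 0x7 = 6  ←
tag [2+:1] = (word>>2) & 0x1 = 0
lvl [1+:1] = (word>>1) & 0x1 = 1
chan [0+:1] = (word>>0) & 0x1 = 0
prio signed 3b, MSB=1: 6 - 8 = -2

-2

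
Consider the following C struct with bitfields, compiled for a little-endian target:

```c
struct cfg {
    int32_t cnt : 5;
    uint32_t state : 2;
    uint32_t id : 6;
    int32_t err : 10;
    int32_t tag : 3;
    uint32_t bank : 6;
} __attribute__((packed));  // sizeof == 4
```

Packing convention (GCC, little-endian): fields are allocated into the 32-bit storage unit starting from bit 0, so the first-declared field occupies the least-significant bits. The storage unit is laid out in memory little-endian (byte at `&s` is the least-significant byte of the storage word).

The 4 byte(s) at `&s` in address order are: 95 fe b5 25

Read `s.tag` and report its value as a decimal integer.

3

[0]=0x95 [1]=0xfe [2]=0xb5 [3]=0x25 (little-endian) → word 0x25b5fe95
cnt [0+:5] = (word>>0) & 0x1f = 21
state [5+:2] = (word>>5) & 0x3 = 0
id [7+:6] = (word>>7) & 0x3f = 61
err [13+:10] = (word>>13) & 0x3ff = 431
tag [23+:3] = (word>>23) & 0x7 = 3  ←
bank [26+:6] = (word>>26) & 0x3f = 9
tag signed 3b, MSB=0: value = 3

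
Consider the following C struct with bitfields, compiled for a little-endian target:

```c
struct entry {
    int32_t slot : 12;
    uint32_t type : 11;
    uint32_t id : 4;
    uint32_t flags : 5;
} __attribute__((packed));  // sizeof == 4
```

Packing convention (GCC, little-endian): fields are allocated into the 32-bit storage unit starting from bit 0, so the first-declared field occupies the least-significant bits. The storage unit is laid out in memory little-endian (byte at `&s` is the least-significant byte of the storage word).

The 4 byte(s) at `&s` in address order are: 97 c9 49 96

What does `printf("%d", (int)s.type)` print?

1180

[0]=0x97 [1]=0xc9 [2]=0x49 [3]=0x96 (little-endian) → word 0x9649c997
slot [0+:12] = (word>>0) & 0xfff = 2455
type [12+:11] = (word>>12) & 0x7ff = 1180  ←
id [23+:4] = (word>>23) & 0xf = 12
flags [27+:5] = (word>>27) & 0x1f = 18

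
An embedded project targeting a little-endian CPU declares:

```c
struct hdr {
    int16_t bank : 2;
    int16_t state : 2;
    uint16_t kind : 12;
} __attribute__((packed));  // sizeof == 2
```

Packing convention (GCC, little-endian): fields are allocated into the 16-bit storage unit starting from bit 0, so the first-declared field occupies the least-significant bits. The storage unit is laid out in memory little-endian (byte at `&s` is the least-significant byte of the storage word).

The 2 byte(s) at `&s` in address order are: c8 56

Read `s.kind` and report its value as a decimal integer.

[0]=0xc8 [1]=0x56 (little-endian) → word 0x56c8
bank [0+:2] = (word>>0) & 0x3 = 0
state [2+:2] = (word>>2) & 0x3 = 2
kind [4+:12] = (word>>4) & 0xfff = 1388  ←

1388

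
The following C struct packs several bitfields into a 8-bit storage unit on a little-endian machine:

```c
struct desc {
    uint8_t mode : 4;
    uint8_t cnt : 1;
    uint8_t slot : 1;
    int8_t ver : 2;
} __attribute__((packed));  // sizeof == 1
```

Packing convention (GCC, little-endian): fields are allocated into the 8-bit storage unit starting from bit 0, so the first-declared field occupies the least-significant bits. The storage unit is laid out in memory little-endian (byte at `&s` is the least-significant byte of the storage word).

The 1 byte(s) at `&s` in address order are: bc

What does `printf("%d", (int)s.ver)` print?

[0]=0xbc (little-endian) → word 0xbc
mode [0+:4] = (word>>0) & 0xf = 12
cnt [4+:1] = (word>>4) & 0x1 = 1
slot [5+:1] = (word>>5) & 0x1 = 1
ver [6+:2] = (word>>6) & 0x3 = 2  ←
ver signed 2b, MSB=1: 2 - 4 = -2

-2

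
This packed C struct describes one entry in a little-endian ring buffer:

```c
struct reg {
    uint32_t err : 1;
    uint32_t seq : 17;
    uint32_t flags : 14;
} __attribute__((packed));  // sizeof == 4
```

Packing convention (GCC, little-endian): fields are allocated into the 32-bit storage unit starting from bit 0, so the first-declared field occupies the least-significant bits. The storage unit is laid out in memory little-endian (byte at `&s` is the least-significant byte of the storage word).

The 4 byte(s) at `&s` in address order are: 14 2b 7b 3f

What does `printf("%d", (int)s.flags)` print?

[0]=0x14 [1]=0x2b [2]=0x7b [3]=0x3f (little-endian) → word 0x3f7b2b14
err [0+:1] = (word>>0) & 0x1 = 0
seq [1+:17] = (word>>1) & 0x1ffff = 103818
flags [18+:14] = (word>>18) & 0x3fff = 4062  ←

4062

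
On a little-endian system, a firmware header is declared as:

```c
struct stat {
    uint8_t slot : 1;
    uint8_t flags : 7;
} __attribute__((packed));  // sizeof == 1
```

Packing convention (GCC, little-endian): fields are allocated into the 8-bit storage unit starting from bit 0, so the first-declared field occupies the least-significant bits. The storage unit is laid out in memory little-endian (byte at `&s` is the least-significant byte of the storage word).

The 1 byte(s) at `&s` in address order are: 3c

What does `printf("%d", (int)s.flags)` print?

30

[0]=0x3c (little-endian) → word 0x3c
slot:1 @ bit 0 → (0x3c>>0)&0x1 = 0x0
flags:7 @ bit 1 → (0x3c>>1)&0x7f = 0x1e  ←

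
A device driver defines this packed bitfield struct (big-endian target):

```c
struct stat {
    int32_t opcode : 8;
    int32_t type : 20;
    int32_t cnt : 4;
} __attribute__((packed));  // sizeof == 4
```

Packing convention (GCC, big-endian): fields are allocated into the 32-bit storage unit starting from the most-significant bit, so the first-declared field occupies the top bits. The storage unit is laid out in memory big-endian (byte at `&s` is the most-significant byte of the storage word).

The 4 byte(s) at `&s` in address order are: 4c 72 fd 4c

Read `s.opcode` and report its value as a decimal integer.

76

[0]=0x4c [1]=0x72 [2]=0xfd [3]=0x4c (big-endian) → word 0x4c72fd4c
opcode [24+:8] = (word>>24) & 0xff = 76  ←
type [4+:20] = (word>>4) & 0xfffff = 470996
cnt [0+:4] = (word>>0) & 0xf = 12
opcode signed 8b, MSB=0: value = 76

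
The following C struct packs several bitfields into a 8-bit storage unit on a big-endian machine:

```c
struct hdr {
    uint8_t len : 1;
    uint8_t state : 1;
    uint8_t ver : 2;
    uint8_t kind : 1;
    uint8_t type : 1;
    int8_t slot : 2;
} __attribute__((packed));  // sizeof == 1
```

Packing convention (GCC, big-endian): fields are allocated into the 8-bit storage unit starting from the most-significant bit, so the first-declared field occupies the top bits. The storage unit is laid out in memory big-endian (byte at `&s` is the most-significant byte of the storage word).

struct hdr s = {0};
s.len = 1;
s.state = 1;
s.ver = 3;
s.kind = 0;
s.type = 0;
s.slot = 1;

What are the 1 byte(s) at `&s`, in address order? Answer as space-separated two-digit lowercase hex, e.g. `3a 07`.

len:1 = 1 → 0x1 << 7 → word 0x80
state:1 = 1 → 0x1 << 6 → word 0xc0
ver:2 = 3 → 0x3 << 4 → word 0xf0
kind:1 = 0 → 0x0 << 3 → word 0xf0
type:1 = 0 → 0x0 << 2 → word 0xf0
slot:2 = 1 → 0x1 << 0 → word 0xf1
word = 0xf1 → big-endian bytes:
  [0]=0xf1

f1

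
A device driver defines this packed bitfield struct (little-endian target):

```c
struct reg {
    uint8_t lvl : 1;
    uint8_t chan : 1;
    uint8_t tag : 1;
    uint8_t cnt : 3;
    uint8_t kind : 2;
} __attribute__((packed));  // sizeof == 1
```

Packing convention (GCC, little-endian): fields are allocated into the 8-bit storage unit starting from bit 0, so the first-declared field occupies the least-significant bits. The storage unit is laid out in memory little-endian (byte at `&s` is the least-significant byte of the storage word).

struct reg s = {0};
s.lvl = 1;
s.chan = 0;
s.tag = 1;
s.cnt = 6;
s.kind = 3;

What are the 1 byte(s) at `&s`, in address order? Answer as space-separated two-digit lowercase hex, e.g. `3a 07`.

lvl (1b) val=1 bits=0x1 at bit 0: 0x01
chan (1b) val=0 bits=0x0 at bit 1: 0x01
tag (1b) val=1 bits=0x1 at bit 2: 0x05
cnt (3b) val=6 bits=0x6 at bit 3: 0x35
kind (2b) val=3 bits=0x3 at bit 6: 0xf5
word = 0xf5 → little-endian bytes:
  [0]=0xf5

f5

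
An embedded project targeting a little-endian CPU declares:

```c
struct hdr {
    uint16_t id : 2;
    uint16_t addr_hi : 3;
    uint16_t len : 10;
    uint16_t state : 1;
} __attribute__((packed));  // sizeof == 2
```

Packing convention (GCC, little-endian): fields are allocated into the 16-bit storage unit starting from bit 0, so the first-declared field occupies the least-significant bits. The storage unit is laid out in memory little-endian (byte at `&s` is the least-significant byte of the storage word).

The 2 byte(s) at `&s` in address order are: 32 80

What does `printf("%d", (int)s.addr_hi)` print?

[0]=0x32 [1]=0x80 (little-endian) → word 0x8032
id:2 @ bit 0 → (0x8032>>0)&0x3 = 0x2
addr_hi:3 @ bit 2 → (0x8032>>2)&0x7 = 0x4  ←
len:10 @ bit 5 → (0x8032>>5)&0x3ff = 0x1
state:1 @ bit 15 → (0x8032>>15)&0x1 = 0x1

4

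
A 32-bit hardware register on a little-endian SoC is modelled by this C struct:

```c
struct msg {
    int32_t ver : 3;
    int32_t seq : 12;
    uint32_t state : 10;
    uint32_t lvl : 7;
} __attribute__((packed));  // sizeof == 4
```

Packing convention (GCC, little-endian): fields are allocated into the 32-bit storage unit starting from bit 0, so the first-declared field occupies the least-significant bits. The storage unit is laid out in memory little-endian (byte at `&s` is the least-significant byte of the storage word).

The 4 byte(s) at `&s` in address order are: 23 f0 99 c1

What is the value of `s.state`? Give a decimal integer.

[0]=0x23 [1]=0xf0 [2]=0x99 [3]=0xc1 (little-endian) → word 0xc199f023
ver [0+:3] = (word>>0) & 0x7 = 3
seq [3+:12] = (word>>3) & 0xfff = 3588
state [15+:10] = (word>>15) & 0x3ff = 819  ←
lvl [25+:7] = (word>>25) & 0x7f = 96

819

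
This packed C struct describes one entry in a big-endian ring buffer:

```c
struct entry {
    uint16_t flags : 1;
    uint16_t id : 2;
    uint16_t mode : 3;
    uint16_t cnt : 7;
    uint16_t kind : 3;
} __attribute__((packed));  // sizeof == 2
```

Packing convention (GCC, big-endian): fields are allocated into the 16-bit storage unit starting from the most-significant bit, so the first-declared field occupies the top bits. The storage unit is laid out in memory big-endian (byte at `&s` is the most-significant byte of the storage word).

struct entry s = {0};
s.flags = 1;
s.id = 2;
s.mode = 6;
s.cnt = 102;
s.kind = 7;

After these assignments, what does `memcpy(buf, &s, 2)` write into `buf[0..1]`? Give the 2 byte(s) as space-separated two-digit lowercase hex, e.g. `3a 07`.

db 37

flags (1b) val=1 bits=0x1 at bit 15: 0x8000
id (2b) val=2 bits=0x2 at bit 13: 0xc000
mode (3b) val=6 bits=0x6 at bit 10: 0xd800
cnt (7b) val=102 bits=0x66 at bit 3: 0xdb30
kind (3b) val=7 bits=0x7 at bit 0: 0xdb37
word = 0xdb37 → big-endian bytes:
  [0]=0xdb  [1]=0x37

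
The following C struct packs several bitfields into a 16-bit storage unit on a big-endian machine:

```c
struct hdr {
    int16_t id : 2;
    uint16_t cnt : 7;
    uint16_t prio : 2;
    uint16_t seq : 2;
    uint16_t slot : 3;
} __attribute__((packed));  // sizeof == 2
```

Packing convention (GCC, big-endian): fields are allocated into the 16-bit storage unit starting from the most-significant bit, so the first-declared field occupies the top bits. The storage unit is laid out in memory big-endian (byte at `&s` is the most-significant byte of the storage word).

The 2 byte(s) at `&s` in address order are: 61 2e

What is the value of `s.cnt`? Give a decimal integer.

[0]=0x61 [1]=0x2e (big-endian) → word 0x612e
id [14+:2] = (word>>14) & 0x3 = 1
cnt [7+:7] = (word>>7) & 0x7f = 66  ←
prio [5+:2] = (word>>5) & 0x3 = 1
seq [3+:2] = (word>>3) & 0x3 = 1
slot [0+:3] = (word>>0) & 0x7 = 6

66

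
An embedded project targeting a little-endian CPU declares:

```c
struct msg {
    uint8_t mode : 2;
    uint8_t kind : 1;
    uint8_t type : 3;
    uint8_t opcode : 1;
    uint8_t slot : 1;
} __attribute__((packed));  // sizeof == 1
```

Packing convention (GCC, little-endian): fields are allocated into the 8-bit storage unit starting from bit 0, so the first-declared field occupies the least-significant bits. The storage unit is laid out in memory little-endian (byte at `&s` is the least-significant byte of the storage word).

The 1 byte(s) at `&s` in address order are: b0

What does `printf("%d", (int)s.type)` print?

[0]=0xb0 (little-endian) → word 0xb0
mode [0+:2] = (word>>0) & 0x3 = 0
kind [2+:1] = (word>>2) & 0x1 = 0
type [3+:3] = (word>>3) & 0x7 = 6  ←
opcode [6+:1] = (word>>6) & 0x1 = 0
slot [7+:1] = (word>>7) & 0x1 = 1

6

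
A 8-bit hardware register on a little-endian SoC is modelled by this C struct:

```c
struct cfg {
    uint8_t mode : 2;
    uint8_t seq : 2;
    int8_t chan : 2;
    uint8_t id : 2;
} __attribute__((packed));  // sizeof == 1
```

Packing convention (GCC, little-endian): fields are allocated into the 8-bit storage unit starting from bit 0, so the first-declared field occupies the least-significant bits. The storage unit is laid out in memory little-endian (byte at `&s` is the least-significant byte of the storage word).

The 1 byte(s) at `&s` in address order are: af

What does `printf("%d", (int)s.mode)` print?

[0]=0xaf (little-endian) → word 0xaf
mode:2 @ bit 0 → (0xaf>>0)&0x3 = 0x3  ←
seq:2 @ bit 2 → (0xaf>>2)&0x3 = 0x3
chan:2 @ bit 4 → (0xaf>>4)&0x3 = 0x2
id:2 @ bit 6 → (0xaf>>6)&0x3 = 0x2

3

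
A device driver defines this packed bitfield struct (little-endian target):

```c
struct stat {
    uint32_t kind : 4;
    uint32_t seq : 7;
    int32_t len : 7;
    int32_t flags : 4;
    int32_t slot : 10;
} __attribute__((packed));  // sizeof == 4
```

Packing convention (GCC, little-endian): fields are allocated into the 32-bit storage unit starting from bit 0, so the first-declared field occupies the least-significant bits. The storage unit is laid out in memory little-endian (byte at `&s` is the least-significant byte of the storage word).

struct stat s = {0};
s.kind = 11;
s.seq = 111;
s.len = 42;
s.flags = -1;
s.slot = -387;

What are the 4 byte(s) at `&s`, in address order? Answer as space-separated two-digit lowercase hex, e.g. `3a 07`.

kind:4 = 11 → 0xb << 0 → word 0x0000000b
seq:7 = 111 → 0x6f << 4 → word 0x000006fb
len:7 = 42 → 0x2a << 11 → word 0x000156fb
flags:4 = -1 → 0xf << 18 → word 0x003d56fb
slot:10 = -387 → 0x27d << 22 → word 0x9f7d56fb
word = 0x9f7d56fb → little-endian bytes:
  [0]=0xfb  [1]=0x56  [2]=0x7d  [3]=0x9f

fb 56 7d 9f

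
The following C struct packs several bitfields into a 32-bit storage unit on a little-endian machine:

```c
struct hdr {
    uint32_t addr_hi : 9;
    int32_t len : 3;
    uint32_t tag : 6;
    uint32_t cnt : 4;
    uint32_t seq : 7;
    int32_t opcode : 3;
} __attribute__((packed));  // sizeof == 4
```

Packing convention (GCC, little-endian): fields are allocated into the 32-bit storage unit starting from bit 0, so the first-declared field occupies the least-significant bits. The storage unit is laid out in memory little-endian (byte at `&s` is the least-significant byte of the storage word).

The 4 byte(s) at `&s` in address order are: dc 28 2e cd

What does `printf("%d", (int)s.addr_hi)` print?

220

[0]=0xdc [1]=0x28 [2]=0x2e [3]=0xcd (little-endian) → word 0xcd2e28dc
addr_hi:9 @ bit 0 → (0xcd2e28dc>>0)&0x1ff = 0xdc  ←
len:3 @ bit 9 → (0xcd2e28dc>>9)&0x7 = 0x4
tag:6 @ bit 12 → (0xcd2e28dc>>12)&0x3f = 0x22
cnt:4 @ bit 18 → (0xcd2e28dc>>18)&0xf = 0xb
seq:7 @ bit 22 → (0xcd2e28dc>>22)&0x7f = 0x34
opcode:3 @ bit 29 → (0xcd2e28dc>>29)&0x7 = 0x6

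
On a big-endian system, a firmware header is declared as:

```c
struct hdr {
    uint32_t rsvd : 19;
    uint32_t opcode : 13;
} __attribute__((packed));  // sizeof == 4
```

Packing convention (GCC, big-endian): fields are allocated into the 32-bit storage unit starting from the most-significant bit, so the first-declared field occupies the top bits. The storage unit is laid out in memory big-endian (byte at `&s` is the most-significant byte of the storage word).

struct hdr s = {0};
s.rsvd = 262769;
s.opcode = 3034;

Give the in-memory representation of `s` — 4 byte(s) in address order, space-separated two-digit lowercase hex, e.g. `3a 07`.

80 4e 2b da

rsvd (19b) val=262769 bits=0x40271 at bit 13: 0x804e2000
opcode (13b) val=3034 bits=0xbda at bit 0: 0x804e2bda
word = 0x804e2bda → big-endian bytes:
  [0]=0x80  [1]=0x4e  [2]=0x2b  [3]=0xda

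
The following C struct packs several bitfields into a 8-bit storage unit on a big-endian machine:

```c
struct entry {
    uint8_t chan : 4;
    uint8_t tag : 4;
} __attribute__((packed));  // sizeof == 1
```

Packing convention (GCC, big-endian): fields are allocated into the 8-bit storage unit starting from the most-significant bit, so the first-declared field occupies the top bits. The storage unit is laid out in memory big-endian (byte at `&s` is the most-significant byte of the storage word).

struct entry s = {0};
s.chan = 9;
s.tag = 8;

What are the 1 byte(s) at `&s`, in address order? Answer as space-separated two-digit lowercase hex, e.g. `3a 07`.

chan:4 = 9 → 0x9 << 4 → word 0x90
tag:4 = 8 → 0x8 << 0 → word 0x98
word = 0x98 → big-endian bytes:
  [0]=0x98

98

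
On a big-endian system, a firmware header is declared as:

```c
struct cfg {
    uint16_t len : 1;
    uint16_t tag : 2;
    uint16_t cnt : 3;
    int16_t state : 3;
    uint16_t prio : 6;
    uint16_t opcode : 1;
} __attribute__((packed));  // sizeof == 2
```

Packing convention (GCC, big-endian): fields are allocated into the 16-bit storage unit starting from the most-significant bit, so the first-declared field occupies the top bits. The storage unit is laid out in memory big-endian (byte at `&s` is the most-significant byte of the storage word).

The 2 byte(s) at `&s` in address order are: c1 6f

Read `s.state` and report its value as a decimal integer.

2

[0]=0xc1 [1]=0x6f (big-endian) → word 0xc16f
len [15+:1] = (word>>15) & 0x1 = 1
tag [13+:2] = (word>>13) & 0x3 = 2
cnt [10+:3] = (word>>10) & 0x7 = 0
state [7+:3] = (word>>7) & 0x7 = 2  ←
prio [1+:6] = (word>>1) & 0x3f = 55
opcode [0+:1] = (word>>0) & 0x1 = 1
state signed 3b, MSB=0: value = 2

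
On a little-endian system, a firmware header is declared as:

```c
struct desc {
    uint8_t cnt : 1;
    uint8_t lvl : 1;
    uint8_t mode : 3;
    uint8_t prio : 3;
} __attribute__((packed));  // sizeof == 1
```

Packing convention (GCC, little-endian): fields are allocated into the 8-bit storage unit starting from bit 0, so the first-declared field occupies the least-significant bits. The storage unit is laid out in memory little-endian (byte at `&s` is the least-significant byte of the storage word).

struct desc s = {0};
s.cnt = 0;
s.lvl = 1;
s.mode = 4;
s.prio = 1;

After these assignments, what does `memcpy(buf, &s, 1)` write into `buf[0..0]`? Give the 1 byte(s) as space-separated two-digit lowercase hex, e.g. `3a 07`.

cnt:1 = 0 → 0x0 << 0 → word 0x00
lvl:1 = 1 → 0x1 << 1 → word 0x02
mode:3 = 4 → 0x4 << 2 → word 0x12
prio:3 = 1 → 0x1 << 5 → word 0x32
word = 0x32 → little-endian bytes:
  [0]=0x32

32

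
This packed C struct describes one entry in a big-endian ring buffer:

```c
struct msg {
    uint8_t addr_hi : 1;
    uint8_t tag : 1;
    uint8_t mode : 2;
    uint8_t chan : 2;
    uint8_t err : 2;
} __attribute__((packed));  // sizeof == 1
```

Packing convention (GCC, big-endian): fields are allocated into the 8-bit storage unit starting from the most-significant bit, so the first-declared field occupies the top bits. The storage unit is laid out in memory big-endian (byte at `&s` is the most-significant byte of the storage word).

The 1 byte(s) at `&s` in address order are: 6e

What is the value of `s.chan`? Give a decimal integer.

[0]=0x6e (big-endian) → word 0x6e
addr_hi [7+:1] = (word>>7) & 0x1 = 0
tag [6+:1] = (word>>6) & 0x1 = 1
mode [4+:2] = (word>>4) & 0x3 = 2
chan [2+:2] = (word>>2) & 0x3 = 3  ←
err [0+:2] = (word>>0) & 0x3 = 2

3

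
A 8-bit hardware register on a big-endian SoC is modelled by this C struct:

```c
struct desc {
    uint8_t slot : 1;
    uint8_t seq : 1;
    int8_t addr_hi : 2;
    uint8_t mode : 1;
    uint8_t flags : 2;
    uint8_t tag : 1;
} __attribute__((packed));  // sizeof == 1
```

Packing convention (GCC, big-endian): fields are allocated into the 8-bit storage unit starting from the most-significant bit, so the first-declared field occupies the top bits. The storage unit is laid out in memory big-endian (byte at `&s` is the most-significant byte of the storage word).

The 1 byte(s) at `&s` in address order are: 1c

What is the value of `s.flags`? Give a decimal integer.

2

[0]=0x1c (big-endian) → word 0x1c
slot [7+:1] = (word>>7) & 0x1 = 0
seq [6+:1] = (word>>6) & 0x1 = 0
addr_hi [4+:2] = (word>>4) & 0x3 = 1
mode [3+:1] = (word>>3) & 0x1 = 1
flags [1+:2] = (word>>1) & 0x3 = 2  ←
tag [0+:1] = (word>>0) & 0x1 = 0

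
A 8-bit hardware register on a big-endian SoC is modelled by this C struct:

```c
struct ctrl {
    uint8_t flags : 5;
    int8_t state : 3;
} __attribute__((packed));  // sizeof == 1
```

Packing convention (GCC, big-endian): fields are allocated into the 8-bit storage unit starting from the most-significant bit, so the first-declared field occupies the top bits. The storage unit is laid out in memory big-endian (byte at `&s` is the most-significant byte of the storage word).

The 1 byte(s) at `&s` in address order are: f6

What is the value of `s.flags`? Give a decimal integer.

[0]=0xf6 (big-endian) → word 0xf6
flags [3+:5] = (word>>3) & 0x1f = 30  ←
state [0+:3] = (word>>0) & 0x7 = 6

30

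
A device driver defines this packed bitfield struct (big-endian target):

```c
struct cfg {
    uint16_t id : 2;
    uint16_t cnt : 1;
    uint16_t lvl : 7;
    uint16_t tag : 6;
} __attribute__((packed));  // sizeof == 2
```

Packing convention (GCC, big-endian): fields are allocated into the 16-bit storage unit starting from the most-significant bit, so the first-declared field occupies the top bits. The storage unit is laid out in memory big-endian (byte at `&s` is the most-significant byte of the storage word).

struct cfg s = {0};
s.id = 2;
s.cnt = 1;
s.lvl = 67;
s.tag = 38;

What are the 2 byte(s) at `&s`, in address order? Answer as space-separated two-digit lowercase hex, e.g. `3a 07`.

id (2b) val=2 bits=0x2 at bit 14: 0x8000
cnt (1b) val=1 bits=0x1 at bit 13: 0xa000
lvl (7b) val=67 bits=0x43 at bit 6: 0xb0c0
tag (6b) val=38 bits=0x26 at bit 0: 0xb0e6
word = 0xb0e6 → big-endian bytes:
  [0]=0xb0  [1]=0xe6

b0 e6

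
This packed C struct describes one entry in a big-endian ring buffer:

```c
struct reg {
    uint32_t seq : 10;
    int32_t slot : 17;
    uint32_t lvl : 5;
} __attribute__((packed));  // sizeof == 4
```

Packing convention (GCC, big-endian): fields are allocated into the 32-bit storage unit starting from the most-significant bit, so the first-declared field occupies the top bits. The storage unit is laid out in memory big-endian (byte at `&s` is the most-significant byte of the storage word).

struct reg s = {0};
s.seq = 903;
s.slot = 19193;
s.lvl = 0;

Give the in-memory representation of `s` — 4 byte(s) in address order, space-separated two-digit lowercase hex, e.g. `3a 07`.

e1 c9 5f 20

seq (10b) val=903 bits=0x387 at bit 22: 0xe1c00000
slot (17b) val=19193 bits=0x4af9 at bit 5: 0xe1c95f20
lvl (5b) val=0 bits=0x0 at bit 0: 0xe1c95f20
word = 0xe1c95f20 → big-endian bytes:
  [0]=0xe1  [1]=0xc9  [2]=0x5f  [3]=0x20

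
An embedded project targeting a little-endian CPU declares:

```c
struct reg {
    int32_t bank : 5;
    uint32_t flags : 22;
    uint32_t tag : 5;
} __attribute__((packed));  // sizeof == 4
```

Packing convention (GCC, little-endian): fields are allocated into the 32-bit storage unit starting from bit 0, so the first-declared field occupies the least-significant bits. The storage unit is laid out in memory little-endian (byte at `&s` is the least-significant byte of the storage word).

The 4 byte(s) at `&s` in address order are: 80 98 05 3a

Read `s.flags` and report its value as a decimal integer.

1060036

[0]=0x80 [1]=0x98 [2]=0x05 [3]=0x3a (little-endian) → word 0x3a059880
bank [0+:5] = (word>>0) & 0x1f = 0
flags [5+:22] = (word>>5) & 0x3fffff = 1060036  ←
tag [27+:5] = (word>>27) & 0x1f = 7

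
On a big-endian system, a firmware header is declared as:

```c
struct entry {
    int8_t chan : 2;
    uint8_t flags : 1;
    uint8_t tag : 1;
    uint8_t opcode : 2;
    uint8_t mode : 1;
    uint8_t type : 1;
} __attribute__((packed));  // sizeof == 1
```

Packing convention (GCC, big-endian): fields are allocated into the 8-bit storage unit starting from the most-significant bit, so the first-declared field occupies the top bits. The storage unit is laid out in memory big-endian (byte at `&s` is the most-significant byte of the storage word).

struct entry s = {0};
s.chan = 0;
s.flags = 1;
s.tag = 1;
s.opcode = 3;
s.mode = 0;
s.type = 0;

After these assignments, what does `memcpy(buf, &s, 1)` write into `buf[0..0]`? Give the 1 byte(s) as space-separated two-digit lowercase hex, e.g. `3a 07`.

chan:2 = 0 → 0x0 << 6 → word 0x00
flags:1 = 1 → 0x1 << 5 → word 0x20
tag:1 = 1 → 0x1 << 4 → word 0x30
opcode:2 = 3 → 0x3 << 2 → word 0x3c
mode:1 = 0 → 0x0 << 1 → word 0x3c
type:1 = 0 → 0x0 << 0 → word 0x3c
word = 0x3c → big-endian bytes:
  [0]=0x3c

3c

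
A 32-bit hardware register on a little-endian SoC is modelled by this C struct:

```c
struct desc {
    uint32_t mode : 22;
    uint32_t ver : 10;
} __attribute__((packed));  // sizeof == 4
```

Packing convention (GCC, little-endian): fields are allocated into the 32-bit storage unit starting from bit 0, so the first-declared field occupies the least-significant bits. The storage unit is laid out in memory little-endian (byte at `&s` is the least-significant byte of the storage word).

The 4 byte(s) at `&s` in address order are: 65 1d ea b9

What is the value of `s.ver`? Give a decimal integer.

743

[0]=0x65 [1]=0x1d [2]=0xea [3]=0xb9 (little-endian) → word 0xb9ea1d65
mode:22 @ bit 0 → (0xb9ea1d65>>0)&0x3fffff = 0x2a1d65
ver:10 @ bit 22 → (0xb9ea1d65>>22)&0x3ff = 0x2e7  ←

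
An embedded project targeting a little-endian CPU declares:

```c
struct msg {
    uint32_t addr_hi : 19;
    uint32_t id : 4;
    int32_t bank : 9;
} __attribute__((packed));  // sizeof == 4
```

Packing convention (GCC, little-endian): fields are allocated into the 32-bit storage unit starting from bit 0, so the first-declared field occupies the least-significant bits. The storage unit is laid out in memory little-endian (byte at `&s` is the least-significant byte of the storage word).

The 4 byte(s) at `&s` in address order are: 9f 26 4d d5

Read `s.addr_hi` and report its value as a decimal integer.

[0]=0x9f [1]=0x26 [2]=0x4d [3]=0xd5 (little-endian) → word 0xd54d269f
addr_hi:19 @ bit 0 → (0xd54d269f>>0)&0x7ffff = 0x5269f  ←
id:4 @ bit 19 → (0xd54d269f>>19)&0xf = 0x9
bank:9 @ bit 23 → (0xd54d269f>>23)&0x1ff = 0x1aa

337567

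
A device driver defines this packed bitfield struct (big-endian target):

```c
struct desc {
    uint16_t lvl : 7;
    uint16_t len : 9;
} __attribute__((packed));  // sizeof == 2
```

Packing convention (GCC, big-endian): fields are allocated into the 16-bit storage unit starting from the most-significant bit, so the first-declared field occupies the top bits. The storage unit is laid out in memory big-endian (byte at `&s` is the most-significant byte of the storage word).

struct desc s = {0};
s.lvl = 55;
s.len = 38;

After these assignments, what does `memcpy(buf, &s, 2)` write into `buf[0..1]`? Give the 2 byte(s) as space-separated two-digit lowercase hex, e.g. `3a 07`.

lvl:7 = 55 → 0x37 << 9 → word 0x6e00
len:9 = 38 → 0x26 << 0 → word 0x6e26
word = 0x6e26 → big-endian bytes:
  [0]=0x6e  [1]=0x26

6e 26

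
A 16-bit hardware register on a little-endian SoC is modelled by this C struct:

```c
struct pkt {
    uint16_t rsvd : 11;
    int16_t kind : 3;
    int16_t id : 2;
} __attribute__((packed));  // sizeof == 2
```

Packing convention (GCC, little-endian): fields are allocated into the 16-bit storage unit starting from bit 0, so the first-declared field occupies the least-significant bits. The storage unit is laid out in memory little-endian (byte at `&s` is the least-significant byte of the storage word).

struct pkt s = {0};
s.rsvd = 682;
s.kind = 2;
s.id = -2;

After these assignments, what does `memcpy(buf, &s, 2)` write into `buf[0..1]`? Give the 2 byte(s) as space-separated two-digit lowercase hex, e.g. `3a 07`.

rsvd (11b) val=682 bits=0x2aa at bit 0: 0x02aa
kind (3b) val=2 bits=0x2 at bit 11: 0x12aa
id (2b) val=-2 bits=0x2 at bit 14: 0x92aa
word = 0x92aa → little-endian bytes:
  [0]=0xaa  [1]=0x92

aa 92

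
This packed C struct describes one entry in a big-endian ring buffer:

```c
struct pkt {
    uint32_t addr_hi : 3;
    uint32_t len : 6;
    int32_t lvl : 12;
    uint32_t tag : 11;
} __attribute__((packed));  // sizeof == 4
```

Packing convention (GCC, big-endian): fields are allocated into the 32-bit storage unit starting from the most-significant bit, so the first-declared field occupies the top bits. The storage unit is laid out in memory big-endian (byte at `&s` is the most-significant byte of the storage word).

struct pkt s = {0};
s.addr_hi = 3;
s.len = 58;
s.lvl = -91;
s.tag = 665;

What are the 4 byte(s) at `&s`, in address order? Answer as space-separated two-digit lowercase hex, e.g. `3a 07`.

[29+:3] addr_hi=3 & 0x7 = 0x3; word=0x60000000
[23+:6] len=58 & 0x3f = 0x3a; word=0x7d000000
[11+:12] lvl=-91 & 0xfff = 0xfa5; word=0x7d7d2800
[0+:11] tag=665 & 0x7ff = 0x299; word=0x7d7d2a99
word = 0x7d7d2a99 → big-endian bytes:
  [0]=0x7d  [1]=0x7d  [2]=0x2a  [3]=0x99

7d 7d 2a 99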